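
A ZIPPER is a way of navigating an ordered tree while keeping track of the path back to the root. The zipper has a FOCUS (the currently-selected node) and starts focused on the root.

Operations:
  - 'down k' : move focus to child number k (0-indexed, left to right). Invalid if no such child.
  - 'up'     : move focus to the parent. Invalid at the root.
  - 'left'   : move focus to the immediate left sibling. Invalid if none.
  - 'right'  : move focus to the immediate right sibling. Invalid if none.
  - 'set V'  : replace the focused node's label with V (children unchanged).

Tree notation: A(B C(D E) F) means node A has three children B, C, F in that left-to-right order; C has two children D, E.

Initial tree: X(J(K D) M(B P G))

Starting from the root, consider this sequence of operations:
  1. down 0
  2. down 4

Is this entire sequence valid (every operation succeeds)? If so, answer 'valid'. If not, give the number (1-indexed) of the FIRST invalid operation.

Answer: 2

Derivation:
Step 1 (down 0): focus=J path=0 depth=1 children=['K', 'D'] left=[] right=['M'] parent=X
Step 2 (down 4): INVALID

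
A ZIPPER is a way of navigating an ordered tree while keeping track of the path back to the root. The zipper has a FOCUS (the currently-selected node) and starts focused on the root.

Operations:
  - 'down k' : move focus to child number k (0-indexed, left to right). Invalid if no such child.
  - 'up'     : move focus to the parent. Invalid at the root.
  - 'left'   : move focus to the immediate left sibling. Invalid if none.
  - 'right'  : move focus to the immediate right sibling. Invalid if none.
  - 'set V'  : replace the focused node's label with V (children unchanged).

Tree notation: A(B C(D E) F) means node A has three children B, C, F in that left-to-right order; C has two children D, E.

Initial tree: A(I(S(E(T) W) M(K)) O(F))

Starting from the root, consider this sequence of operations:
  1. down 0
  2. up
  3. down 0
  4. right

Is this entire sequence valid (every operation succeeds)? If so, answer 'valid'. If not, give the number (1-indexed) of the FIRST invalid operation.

Step 1 (down 0): focus=I path=0 depth=1 children=['S', 'M'] left=[] right=['O'] parent=A
Step 2 (up): focus=A path=root depth=0 children=['I', 'O'] (at root)
Step 3 (down 0): focus=I path=0 depth=1 children=['S', 'M'] left=[] right=['O'] parent=A
Step 4 (right): focus=O path=1 depth=1 children=['F'] left=['I'] right=[] parent=A

Answer: valid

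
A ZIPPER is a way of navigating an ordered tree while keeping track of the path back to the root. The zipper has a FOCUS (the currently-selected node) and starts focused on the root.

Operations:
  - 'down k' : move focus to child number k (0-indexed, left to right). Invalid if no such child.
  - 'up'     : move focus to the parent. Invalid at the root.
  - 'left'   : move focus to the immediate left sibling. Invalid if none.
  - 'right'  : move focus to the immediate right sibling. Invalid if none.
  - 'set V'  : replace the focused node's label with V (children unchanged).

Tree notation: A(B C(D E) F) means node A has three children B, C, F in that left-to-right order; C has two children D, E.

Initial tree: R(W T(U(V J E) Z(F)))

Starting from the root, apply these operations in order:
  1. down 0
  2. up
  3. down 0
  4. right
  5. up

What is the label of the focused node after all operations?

Answer: R

Derivation:
Step 1 (down 0): focus=W path=0 depth=1 children=[] left=[] right=['T'] parent=R
Step 2 (up): focus=R path=root depth=0 children=['W', 'T'] (at root)
Step 3 (down 0): focus=W path=0 depth=1 children=[] left=[] right=['T'] parent=R
Step 4 (right): focus=T path=1 depth=1 children=['U', 'Z'] left=['W'] right=[] parent=R
Step 5 (up): focus=R path=root depth=0 children=['W', 'T'] (at root)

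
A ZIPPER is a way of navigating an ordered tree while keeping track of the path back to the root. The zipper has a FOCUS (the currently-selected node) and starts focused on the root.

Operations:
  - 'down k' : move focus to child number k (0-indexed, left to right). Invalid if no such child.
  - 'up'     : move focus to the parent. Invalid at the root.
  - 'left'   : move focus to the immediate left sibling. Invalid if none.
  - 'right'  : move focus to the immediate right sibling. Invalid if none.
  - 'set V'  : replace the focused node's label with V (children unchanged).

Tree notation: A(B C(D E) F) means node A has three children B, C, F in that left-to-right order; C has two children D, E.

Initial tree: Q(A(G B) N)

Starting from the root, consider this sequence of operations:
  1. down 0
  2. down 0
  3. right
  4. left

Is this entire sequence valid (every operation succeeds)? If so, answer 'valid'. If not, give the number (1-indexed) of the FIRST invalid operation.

Step 1 (down 0): focus=A path=0 depth=1 children=['G', 'B'] left=[] right=['N'] parent=Q
Step 2 (down 0): focus=G path=0/0 depth=2 children=[] left=[] right=['B'] parent=A
Step 3 (right): focus=B path=0/1 depth=2 children=[] left=['G'] right=[] parent=A
Step 4 (left): focus=G path=0/0 depth=2 children=[] left=[] right=['B'] parent=A

Answer: valid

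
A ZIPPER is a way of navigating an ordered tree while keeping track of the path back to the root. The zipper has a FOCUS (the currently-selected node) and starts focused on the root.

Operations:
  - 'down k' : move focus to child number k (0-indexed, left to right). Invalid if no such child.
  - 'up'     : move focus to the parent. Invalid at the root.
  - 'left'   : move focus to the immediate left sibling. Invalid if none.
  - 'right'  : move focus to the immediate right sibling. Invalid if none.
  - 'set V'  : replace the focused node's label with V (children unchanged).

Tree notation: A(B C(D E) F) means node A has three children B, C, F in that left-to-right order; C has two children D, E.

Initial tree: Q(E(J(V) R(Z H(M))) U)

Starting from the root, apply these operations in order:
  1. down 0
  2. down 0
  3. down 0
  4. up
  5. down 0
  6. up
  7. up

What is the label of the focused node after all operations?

Answer: E

Derivation:
Step 1 (down 0): focus=E path=0 depth=1 children=['J', 'R'] left=[] right=['U'] parent=Q
Step 2 (down 0): focus=J path=0/0 depth=2 children=['V'] left=[] right=['R'] parent=E
Step 3 (down 0): focus=V path=0/0/0 depth=3 children=[] left=[] right=[] parent=J
Step 4 (up): focus=J path=0/0 depth=2 children=['V'] left=[] right=['R'] parent=E
Step 5 (down 0): focus=V path=0/0/0 depth=3 children=[] left=[] right=[] parent=J
Step 6 (up): focus=J path=0/0 depth=2 children=['V'] left=[] right=['R'] parent=E
Step 7 (up): focus=E path=0 depth=1 children=['J', 'R'] left=[] right=['U'] parent=Q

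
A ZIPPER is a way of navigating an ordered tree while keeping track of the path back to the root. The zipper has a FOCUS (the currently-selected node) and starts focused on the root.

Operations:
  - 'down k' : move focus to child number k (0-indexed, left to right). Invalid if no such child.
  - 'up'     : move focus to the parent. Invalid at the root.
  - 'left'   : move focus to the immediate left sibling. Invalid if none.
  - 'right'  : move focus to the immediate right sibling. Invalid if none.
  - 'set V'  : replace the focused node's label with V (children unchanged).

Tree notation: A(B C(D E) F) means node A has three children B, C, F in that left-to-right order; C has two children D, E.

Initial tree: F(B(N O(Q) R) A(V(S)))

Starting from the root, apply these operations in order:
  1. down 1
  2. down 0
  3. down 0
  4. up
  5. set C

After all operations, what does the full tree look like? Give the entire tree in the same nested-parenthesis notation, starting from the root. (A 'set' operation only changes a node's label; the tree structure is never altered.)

Answer: F(B(N O(Q) R) A(C(S)))

Derivation:
Step 1 (down 1): focus=A path=1 depth=1 children=['V'] left=['B'] right=[] parent=F
Step 2 (down 0): focus=V path=1/0 depth=2 children=['S'] left=[] right=[] parent=A
Step 3 (down 0): focus=S path=1/0/0 depth=3 children=[] left=[] right=[] parent=V
Step 4 (up): focus=V path=1/0 depth=2 children=['S'] left=[] right=[] parent=A
Step 5 (set C): focus=C path=1/0 depth=2 children=['S'] left=[] right=[] parent=A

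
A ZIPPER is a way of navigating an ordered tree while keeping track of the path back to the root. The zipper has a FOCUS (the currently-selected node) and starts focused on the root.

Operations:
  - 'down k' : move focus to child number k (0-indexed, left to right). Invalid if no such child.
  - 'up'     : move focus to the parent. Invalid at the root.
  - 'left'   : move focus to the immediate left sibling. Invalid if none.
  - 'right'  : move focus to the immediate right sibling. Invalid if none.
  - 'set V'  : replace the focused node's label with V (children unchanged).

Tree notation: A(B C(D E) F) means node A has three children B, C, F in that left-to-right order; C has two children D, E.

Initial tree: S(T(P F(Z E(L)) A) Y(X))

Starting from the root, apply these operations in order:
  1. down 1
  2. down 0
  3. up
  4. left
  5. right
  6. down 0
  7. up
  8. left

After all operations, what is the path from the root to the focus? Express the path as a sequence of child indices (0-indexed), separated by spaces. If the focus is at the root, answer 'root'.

Answer: 0

Derivation:
Step 1 (down 1): focus=Y path=1 depth=1 children=['X'] left=['T'] right=[] parent=S
Step 2 (down 0): focus=X path=1/0 depth=2 children=[] left=[] right=[] parent=Y
Step 3 (up): focus=Y path=1 depth=1 children=['X'] left=['T'] right=[] parent=S
Step 4 (left): focus=T path=0 depth=1 children=['P', 'F', 'A'] left=[] right=['Y'] parent=S
Step 5 (right): focus=Y path=1 depth=1 children=['X'] left=['T'] right=[] parent=S
Step 6 (down 0): focus=X path=1/0 depth=2 children=[] left=[] right=[] parent=Y
Step 7 (up): focus=Y path=1 depth=1 children=['X'] left=['T'] right=[] parent=S
Step 8 (left): focus=T path=0 depth=1 children=['P', 'F', 'A'] left=[] right=['Y'] parent=S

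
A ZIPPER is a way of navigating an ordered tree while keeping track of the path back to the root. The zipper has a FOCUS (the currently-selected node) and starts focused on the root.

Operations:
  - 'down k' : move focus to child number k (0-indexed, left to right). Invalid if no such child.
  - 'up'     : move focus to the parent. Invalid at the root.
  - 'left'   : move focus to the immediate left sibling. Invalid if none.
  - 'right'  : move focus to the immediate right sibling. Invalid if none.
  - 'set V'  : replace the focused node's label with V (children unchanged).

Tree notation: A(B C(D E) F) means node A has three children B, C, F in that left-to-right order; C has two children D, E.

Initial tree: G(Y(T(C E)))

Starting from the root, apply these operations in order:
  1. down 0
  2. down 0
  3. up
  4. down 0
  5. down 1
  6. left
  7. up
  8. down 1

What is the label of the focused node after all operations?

Answer: E

Derivation:
Step 1 (down 0): focus=Y path=0 depth=1 children=['T'] left=[] right=[] parent=G
Step 2 (down 0): focus=T path=0/0 depth=2 children=['C', 'E'] left=[] right=[] parent=Y
Step 3 (up): focus=Y path=0 depth=1 children=['T'] left=[] right=[] parent=G
Step 4 (down 0): focus=T path=0/0 depth=2 children=['C', 'E'] left=[] right=[] parent=Y
Step 5 (down 1): focus=E path=0/0/1 depth=3 children=[] left=['C'] right=[] parent=T
Step 6 (left): focus=C path=0/0/0 depth=3 children=[] left=[] right=['E'] parent=T
Step 7 (up): focus=T path=0/0 depth=2 children=['C', 'E'] left=[] right=[] parent=Y
Step 8 (down 1): focus=E path=0/0/1 depth=3 children=[] left=['C'] right=[] parent=T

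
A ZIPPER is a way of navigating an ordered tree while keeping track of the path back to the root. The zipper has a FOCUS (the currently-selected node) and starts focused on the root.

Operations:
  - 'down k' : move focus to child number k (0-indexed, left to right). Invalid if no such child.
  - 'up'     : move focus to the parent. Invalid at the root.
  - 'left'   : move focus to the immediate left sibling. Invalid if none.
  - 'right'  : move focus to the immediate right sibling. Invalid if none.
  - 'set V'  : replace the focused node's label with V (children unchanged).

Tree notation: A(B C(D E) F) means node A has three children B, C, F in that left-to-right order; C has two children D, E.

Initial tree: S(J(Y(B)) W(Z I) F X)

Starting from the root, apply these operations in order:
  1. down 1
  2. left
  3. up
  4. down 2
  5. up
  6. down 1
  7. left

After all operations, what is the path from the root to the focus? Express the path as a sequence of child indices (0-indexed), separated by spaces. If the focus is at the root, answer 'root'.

Answer: 0

Derivation:
Step 1 (down 1): focus=W path=1 depth=1 children=['Z', 'I'] left=['J'] right=['F', 'X'] parent=S
Step 2 (left): focus=J path=0 depth=1 children=['Y'] left=[] right=['W', 'F', 'X'] parent=S
Step 3 (up): focus=S path=root depth=0 children=['J', 'W', 'F', 'X'] (at root)
Step 4 (down 2): focus=F path=2 depth=1 children=[] left=['J', 'W'] right=['X'] parent=S
Step 5 (up): focus=S path=root depth=0 children=['J', 'W', 'F', 'X'] (at root)
Step 6 (down 1): focus=W path=1 depth=1 children=['Z', 'I'] left=['J'] right=['F', 'X'] parent=S
Step 7 (left): focus=J path=0 depth=1 children=['Y'] left=[] right=['W', 'F', 'X'] parent=S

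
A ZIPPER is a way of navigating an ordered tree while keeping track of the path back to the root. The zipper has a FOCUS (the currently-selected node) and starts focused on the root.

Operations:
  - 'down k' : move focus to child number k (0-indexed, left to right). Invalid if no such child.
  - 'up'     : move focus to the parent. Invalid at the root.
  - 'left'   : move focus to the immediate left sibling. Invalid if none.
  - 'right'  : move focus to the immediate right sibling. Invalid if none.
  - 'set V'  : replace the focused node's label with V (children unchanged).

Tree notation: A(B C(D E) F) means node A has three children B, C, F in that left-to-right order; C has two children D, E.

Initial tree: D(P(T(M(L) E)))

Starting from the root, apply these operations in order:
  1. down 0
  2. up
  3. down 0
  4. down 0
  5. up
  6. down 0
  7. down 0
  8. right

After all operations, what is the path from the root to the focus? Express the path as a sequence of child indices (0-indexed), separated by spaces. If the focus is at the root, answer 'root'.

Answer: 0 0 1

Derivation:
Step 1 (down 0): focus=P path=0 depth=1 children=['T'] left=[] right=[] parent=D
Step 2 (up): focus=D path=root depth=0 children=['P'] (at root)
Step 3 (down 0): focus=P path=0 depth=1 children=['T'] left=[] right=[] parent=D
Step 4 (down 0): focus=T path=0/0 depth=2 children=['M', 'E'] left=[] right=[] parent=P
Step 5 (up): focus=P path=0 depth=1 children=['T'] left=[] right=[] parent=D
Step 6 (down 0): focus=T path=0/0 depth=2 children=['M', 'E'] left=[] right=[] parent=P
Step 7 (down 0): focus=M path=0/0/0 depth=3 children=['L'] left=[] right=['E'] parent=T
Step 8 (right): focus=E path=0/0/1 depth=3 children=[] left=['M'] right=[] parent=T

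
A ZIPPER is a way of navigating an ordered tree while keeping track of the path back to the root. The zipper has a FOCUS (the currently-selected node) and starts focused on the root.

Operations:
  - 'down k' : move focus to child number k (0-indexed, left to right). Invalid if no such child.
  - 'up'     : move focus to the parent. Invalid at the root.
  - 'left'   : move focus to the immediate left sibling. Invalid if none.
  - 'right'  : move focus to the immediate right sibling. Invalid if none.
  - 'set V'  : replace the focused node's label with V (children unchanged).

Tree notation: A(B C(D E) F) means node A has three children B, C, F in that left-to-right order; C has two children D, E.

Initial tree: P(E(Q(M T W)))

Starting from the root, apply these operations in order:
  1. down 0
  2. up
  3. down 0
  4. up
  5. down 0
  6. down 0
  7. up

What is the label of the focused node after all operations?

Answer: E

Derivation:
Step 1 (down 0): focus=E path=0 depth=1 children=['Q'] left=[] right=[] parent=P
Step 2 (up): focus=P path=root depth=0 children=['E'] (at root)
Step 3 (down 0): focus=E path=0 depth=1 children=['Q'] left=[] right=[] parent=P
Step 4 (up): focus=P path=root depth=0 children=['E'] (at root)
Step 5 (down 0): focus=E path=0 depth=1 children=['Q'] left=[] right=[] parent=P
Step 6 (down 0): focus=Q path=0/0 depth=2 children=['M', 'T', 'W'] left=[] right=[] parent=E
Step 7 (up): focus=E path=0 depth=1 children=['Q'] left=[] right=[] parent=P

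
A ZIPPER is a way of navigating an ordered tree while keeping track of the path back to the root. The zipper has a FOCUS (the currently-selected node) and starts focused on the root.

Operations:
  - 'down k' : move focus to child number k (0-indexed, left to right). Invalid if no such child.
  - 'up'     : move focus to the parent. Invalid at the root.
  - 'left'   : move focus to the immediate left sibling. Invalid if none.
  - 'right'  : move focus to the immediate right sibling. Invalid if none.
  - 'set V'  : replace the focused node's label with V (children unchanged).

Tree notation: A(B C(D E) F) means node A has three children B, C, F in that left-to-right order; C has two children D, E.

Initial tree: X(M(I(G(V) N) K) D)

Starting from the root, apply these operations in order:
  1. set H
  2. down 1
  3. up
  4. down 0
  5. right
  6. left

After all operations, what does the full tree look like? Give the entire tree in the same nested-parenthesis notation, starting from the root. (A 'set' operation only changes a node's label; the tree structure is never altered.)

Step 1 (set H): focus=H path=root depth=0 children=['M', 'D'] (at root)
Step 2 (down 1): focus=D path=1 depth=1 children=[] left=['M'] right=[] parent=H
Step 3 (up): focus=H path=root depth=0 children=['M', 'D'] (at root)
Step 4 (down 0): focus=M path=0 depth=1 children=['I', 'K'] left=[] right=['D'] parent=H
Step 5 (right): focus=D path=1 depth=1 children=[] left=['M'] right=[] parent=H
Step 6 (left): focus=M path=0 depth=1 children=['I', 'K'] left=[] right=['D'] parent=H

Answer: H(M(I(G(V) N) K) D)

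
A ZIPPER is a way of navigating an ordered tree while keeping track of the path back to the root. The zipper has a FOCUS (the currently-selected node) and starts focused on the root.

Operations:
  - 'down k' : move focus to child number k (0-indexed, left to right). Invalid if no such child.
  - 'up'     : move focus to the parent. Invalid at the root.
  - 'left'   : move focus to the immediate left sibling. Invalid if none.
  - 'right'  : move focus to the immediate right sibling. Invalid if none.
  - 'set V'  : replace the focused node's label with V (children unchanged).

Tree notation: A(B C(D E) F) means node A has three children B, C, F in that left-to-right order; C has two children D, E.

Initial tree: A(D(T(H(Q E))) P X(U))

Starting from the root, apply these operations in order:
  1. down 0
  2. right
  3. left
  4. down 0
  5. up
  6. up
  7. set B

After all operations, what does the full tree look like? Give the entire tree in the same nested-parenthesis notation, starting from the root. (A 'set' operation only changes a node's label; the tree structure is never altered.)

Step 1 (down 0): focus=D path=0 depth=1 children=['T'] left=[] right=['P', 'X'] parent=A
Step 2 (right): focus=P path=1 depth=1 children=[] left=['D'] right=['X'] parent=A
Step 3 (left): focus=D path=0 depth=1 children=['T'] left=[] right=['P', 'X'] parent=A
Step 4 (down 0): focus=T path=0/0 depth=2 children=['H'] left=[] right=[] parent=D
Step 5 (up): focus=D path=0 depth=1 children=['T'] left=[] right=['P', 'X'] parent=A
Step 6 (up): focus=A path=root depth=0 children=['D', 'P', 'X'] (at root)
Step 7 (set B): focus=B path=root depth=0 children=['D', 'P', 'X'] (at root)

Answer: B(D(T(H(Q E))) P X(U))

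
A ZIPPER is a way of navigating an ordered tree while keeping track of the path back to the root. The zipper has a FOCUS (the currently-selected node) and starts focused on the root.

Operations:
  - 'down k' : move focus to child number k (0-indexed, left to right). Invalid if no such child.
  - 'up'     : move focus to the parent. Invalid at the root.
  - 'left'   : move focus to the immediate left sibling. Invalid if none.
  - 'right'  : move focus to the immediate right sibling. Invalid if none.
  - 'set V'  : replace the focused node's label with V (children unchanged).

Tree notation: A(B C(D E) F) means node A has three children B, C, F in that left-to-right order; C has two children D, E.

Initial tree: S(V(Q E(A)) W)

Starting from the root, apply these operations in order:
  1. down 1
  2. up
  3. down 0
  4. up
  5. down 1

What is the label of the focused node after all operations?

Step 1 (down 1): focus=W path=1 depth=1 children=[] left=['V'] right=[] parent=S
Step 2 (up): focus=S path=root depth=0 children=['V', 'W'] (at root)
Step 3 (down 0): focus=V path=0 depth=1 children=['Q', 'E'] left=[] right=['W'] parent=S
Step 4 (up): focus=S path=root depth=0 children=['V', 'W'] (at root)
Step 5 (down 1): focus=W path=1 depth=1 children=[] left=['V'] right=[] parent=S

Answer: W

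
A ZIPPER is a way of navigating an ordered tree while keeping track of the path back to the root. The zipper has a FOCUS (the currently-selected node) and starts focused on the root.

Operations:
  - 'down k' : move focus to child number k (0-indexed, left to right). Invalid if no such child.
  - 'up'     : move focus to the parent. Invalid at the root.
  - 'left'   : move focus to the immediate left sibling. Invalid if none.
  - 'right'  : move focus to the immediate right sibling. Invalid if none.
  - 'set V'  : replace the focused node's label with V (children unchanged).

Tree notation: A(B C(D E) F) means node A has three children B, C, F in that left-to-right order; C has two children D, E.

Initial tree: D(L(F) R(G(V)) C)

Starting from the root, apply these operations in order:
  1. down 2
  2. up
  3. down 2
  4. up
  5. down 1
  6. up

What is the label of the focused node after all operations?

Step 1 (down 2): focus=C path=2 depth=1 children=[] left=['L', 'R'] right=[] parent=D
Step 2 (up): focus=D path=root depth=0 children=['L', 'R', 'C'] (at root)
Step 3 (down 2): focus=C path=2 depth=1 children=[] left=['L', 'R'] right=[] parent=D
Step 4 (up): focus=D path=root depth=0 children=['L', 'R', 'C'] (at root)
Step 5 (down 1): focus=R path=1 depth=1 children=['G'] left=['L'] right=['C'] parent=D
Step 6 (up): focus=D path=root depth=0 children=['L', 'R', 'C'] (at root)

Answer: D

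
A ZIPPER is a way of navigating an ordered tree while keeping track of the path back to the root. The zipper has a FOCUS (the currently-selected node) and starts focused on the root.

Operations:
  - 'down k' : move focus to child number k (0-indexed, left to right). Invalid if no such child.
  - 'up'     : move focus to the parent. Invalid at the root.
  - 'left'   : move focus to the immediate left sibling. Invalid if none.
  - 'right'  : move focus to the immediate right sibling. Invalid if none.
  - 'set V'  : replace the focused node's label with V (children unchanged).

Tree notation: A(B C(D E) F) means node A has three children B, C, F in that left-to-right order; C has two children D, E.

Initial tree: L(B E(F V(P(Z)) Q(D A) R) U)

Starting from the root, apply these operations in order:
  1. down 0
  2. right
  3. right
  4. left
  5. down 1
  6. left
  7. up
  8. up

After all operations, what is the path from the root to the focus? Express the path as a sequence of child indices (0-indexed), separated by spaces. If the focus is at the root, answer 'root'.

Answer: root

Derivation:
Step 1 (down 0): focus=B path=0 depth=1 children=[] left=[] right=['E', 'U'] parent=L
Step 2 (right): focus=E path=1 depth=1 children=['F', 'V', 'Q', 'R'] left=['B'] right=['U'] parent=L
Step 3 (right): focus=U path=2 depth=1 children=[] left=['B', 'E'] right=[] parent=L
Step 4 (left): focus=E path=1 depth=1 children=['F', 'V', 'Q', 'R'] left=['B'] right=['U'] parent=L
Step 5 (down 1): focus=V path=1/1 depth=2 children=['P'] left=['F'] right=['Q', 'R'] parent=E
Step 6 (left): focus=F path=1/0 depth=2 children=[] left=[] right=['V', 'Q', 'R'] parent=E
Step 7 (up): focus=E path=1 depth=1 children=['F', 'V', 'Q', 'R'] left=['B'] right=['U'] parent=L
Step 8 (up): focus=L path=root depth=0 children=['B', 'E', 'U'] (at root)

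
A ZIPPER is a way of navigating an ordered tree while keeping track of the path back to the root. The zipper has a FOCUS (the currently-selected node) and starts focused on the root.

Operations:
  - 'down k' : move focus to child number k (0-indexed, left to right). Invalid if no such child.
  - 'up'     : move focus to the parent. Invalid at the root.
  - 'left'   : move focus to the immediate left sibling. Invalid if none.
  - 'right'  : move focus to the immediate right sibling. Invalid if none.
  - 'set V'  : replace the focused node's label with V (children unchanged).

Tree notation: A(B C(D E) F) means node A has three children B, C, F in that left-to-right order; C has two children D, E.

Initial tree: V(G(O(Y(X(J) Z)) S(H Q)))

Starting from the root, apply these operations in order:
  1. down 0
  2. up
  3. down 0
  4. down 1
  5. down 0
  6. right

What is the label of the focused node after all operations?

Answer: Q

Derivation:
Step 1 (down 0): focus=G path=0 depth=1 children=['O', 'S'] left=[] right=[] parent=V
Step 2 (up): focus=V path=root depth=0 children=['G'] (at root)
Step 3 (down 0): focus=G path=0 depth=1 children=['O', 'S'] left=[] right=[] parent=V
Step 4 (down 1): focus=S path=0/1 depth=2 children=['H', 'Q'] left=['O'] right=[] parent=G
Step 5 (down 0): focus=H path=0/1/0 depth=3 children=[] left=[] right=['Q'] parent=S
Step 6 (right): focus=Q path=0/1/1 depth=3 children=[] left=['H'] right=[] parent=S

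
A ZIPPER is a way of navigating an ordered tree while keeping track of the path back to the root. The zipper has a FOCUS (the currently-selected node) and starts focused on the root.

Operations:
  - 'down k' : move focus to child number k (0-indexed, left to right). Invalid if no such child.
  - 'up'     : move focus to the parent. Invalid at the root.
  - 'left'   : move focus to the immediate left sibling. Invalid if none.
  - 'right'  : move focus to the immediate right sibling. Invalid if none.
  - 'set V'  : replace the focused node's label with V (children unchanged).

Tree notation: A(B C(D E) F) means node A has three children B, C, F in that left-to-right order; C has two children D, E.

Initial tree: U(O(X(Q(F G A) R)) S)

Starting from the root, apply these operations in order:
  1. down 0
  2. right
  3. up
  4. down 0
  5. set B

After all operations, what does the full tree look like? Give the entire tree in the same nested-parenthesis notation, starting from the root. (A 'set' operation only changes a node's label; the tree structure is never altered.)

Answer: U(B(X(Q(F G A) R)) S)

Derivation:
Step 1 (down 0): focus=O path=0 depth=1 children=['X'] left=[] right=['S'] parent=U
Step 2 (right): focus=S path=1 depth=1 children=[] left=['O'] right=[] parent=U
Step 3 (up): focus=U path=root depth=0 children=['O', 'S'] (at root)
Step 4 (down 0): focus=O path=0 depth=1 children=['X'] left=[] right=['S'] parent=U
Step 5 (set B): focus=B path=0 depth=1 children=['X'] left=[] right=['S'] parent=U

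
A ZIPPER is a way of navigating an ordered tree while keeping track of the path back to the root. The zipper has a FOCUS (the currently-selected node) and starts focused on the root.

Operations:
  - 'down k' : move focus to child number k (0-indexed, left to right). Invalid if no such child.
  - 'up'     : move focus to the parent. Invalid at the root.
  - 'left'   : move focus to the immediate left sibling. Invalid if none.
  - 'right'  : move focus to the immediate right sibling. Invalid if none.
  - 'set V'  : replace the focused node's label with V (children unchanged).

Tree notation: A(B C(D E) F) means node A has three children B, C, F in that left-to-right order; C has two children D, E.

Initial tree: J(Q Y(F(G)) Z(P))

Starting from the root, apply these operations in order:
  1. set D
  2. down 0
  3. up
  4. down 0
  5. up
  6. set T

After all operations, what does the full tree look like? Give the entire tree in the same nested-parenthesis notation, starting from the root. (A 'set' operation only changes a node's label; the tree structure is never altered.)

Answer: T(Q Y(F(G)) Z(P))

Derivation:
Step 1 (set D): focus=D path=root depth=0 children=['Q', 'Y', 'Z'] (at root)
Step 2 (down 0): focus=Q path=0 depth=1 children=[] left=[] right=['Y', 'Z'] parent=D
Step 3 (up): focus=D path=root depth=0 children=['Q', 'Y', 'Z'] (at root)
Step 4 (down 0): focus=Q path=0 depth=1 children=[] left=[] right=['Y', 'Z'] parent=D
Step 5 (up): focus=D path=root depth=0 children=['Q', 'Y', 'Z'] (at root)
Step 6 (set T): focus=T path=root depth=0 children=['Q', 'Y', 'Z'] (at root)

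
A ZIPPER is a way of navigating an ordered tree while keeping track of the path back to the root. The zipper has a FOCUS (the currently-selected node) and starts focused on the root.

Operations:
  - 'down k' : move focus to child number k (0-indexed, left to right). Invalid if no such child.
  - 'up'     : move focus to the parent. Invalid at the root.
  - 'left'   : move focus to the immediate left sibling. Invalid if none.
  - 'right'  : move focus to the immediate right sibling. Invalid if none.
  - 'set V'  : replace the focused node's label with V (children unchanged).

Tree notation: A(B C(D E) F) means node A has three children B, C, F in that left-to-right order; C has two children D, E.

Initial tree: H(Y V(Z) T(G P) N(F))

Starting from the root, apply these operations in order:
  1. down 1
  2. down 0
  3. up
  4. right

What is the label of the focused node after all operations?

Answer: T

Derivation:
Step 1 (down 1): focus=V path=1 depth=1 children=['Z'] left=['Y'] right=['T', 'N'] parent=H
Step 2 (down 0): focus=Z path=1/0 depth=2 children=[] left=[] right=[] parent=V
Step 3 (up): focus=V path=1 depth=1 children=['Z'] left=['Y'] right=['T', 'N'] parent=H
Step 4 (right): focus=T path=2 depth=1 children=['G', 'P'] left=['Y', 'V'] right=['N'] parent=H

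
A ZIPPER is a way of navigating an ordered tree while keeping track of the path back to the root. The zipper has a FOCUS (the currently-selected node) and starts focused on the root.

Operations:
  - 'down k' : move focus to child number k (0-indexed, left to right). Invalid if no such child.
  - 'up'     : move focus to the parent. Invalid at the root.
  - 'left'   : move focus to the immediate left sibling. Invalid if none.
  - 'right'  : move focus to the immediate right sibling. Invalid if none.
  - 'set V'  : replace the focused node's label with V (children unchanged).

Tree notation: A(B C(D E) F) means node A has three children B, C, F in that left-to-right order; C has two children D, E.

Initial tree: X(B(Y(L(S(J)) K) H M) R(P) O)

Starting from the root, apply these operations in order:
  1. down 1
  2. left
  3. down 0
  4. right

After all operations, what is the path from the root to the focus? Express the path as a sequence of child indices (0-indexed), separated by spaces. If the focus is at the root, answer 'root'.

Step 1 (down 1): focus=R path=1 depth=1 children=['P'] left=['B'] right=['O'] parent=X
Step 2 (left): focus=B path=0 depth=1 children=['Y', 'H', 'M'] left=[] right=['R', 'O'] parent=X
Step 3 (down 0): focus=Y path=0/0 depth=2 children=['L', 'K'] left=[] right=['H', 'M'] parent=B
Step 4 (right): focus=H path=0/1 depth=2 children=[] left=['Y'] right=['M'] parent=B

Answer: 0 1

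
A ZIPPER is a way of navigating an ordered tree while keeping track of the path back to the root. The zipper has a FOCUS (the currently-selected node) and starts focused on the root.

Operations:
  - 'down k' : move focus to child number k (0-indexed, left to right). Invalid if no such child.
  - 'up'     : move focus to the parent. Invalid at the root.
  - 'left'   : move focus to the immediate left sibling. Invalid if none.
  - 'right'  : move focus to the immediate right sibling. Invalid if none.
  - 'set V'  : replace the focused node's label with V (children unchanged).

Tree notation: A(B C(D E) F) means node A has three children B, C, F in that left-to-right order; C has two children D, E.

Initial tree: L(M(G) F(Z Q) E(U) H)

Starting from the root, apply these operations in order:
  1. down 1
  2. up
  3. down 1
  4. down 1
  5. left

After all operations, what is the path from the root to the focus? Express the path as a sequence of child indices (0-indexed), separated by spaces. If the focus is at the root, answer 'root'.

Answer: 1 0

Derivation:
Step 1 (down 1): focus=F path=1 depth=1 children=['Z', 'Q'] left=['M'] right=['E', 'H'] parent=L
Step 2 (up): focus=L path=root depth=0 children=['M', 'F', 'E', 'H'] (at root)
Step 3 (down 1): focus=F path=1 depth=1 children=['Z', 'Q'] left=['M'] right=['E', 'H'] parent=L
Step 4 (down 1): focus=Q path=1/1 depth=2 children=[] left=['Z'] right=[] parent=F
Step 5 (left): focus=Z path=1/0 depth=2 children=[] left=[] right=['Q'] parent=F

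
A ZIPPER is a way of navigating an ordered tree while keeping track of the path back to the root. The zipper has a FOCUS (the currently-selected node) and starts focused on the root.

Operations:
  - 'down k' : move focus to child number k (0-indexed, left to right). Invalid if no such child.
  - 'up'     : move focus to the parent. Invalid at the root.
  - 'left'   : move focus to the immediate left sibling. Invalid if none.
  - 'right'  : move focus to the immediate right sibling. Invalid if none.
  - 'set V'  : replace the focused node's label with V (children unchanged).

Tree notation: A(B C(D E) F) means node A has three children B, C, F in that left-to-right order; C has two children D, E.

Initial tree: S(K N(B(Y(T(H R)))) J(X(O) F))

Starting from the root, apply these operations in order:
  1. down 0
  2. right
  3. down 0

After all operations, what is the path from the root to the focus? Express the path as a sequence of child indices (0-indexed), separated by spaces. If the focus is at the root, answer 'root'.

Step 1 (down 0): focus=K path=0 depth=1 children=[] left=[] right=['N', 'J'] parent=S
Step 2 (right): focus=N path=1 depth=1 children=['B'] left=['K'] right=['J'] parent=S
Step 3 (down 0): focus=B path=1/0 depth=2 children=['Y'] left=[] right=[] parent=N

Answer: 1 0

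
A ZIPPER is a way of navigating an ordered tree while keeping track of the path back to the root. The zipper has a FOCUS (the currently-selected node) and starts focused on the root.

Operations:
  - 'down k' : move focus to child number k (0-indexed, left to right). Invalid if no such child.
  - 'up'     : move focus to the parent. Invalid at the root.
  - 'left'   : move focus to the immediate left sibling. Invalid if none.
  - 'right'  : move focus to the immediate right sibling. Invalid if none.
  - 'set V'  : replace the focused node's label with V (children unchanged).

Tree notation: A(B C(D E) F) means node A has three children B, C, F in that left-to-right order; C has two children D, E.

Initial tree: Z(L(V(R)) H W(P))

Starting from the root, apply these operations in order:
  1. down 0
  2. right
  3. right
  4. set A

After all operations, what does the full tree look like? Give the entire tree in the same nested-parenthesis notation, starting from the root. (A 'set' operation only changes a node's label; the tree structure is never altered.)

Answer: Z(L(V(R)) H A(P))

Derivation:
Step 1 (down 0): focus=L path=0 depth=1 children=['V'] left=[] right=['H', 'W'] parent=Z
Step 2 (right): focus=H path=1 depth=1 children=[] left=['L'] right=['W'] parent=Z
Step 3 (right): focus=W path=2 depth=1 children=['P'] left=['L', 'H'] right=[] parent=Z
Step 4 (set A): focus=A path=2 depth=1 children=['P'] left=['L', 'H'] right=[] parent=Z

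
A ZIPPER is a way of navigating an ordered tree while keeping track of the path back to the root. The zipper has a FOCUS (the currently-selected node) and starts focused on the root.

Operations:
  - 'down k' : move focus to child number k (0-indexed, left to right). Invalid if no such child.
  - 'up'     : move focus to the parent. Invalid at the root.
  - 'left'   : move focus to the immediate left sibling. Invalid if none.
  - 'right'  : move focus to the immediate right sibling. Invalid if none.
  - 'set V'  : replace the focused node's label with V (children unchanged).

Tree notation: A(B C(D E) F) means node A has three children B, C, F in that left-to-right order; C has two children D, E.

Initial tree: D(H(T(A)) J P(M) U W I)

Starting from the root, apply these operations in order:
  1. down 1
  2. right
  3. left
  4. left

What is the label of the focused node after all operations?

Answer: H

Derivation:
Step 1 (down 1): focus=J path=1 depth=1 children=[] left=['H'] right=['P', 'U', 'W', 'I'] parent=D
Step 2 (right): focus=P path=2 depth=1 children=['M'] left=['H', 'J'] right=['U', 'W', 'I'] parent=D
Step 3 (left): focus=J path=1 depth=1 children=[] left=['H'] right=['P', 'U', 'W', 'I'] parent=D
Step 4 (left): focus=H path=0 depth=1 children=['T'] left=[] right=['J', 'P', 'U', 'W', 'I'] parent=D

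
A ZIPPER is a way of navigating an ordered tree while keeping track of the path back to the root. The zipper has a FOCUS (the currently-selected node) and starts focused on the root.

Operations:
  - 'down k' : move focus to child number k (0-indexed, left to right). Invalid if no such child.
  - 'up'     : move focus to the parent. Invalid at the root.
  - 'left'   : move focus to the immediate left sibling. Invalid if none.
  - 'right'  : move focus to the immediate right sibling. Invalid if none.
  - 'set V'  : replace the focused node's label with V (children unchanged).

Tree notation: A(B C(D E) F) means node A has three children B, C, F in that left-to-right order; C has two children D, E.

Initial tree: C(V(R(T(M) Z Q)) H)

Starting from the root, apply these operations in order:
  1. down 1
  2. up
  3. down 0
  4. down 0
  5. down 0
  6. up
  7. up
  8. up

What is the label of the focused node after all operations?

Answer: C

Derivation:
Step 1 (down 1): focus=H path=1 depth=1 children=[] left=['V'] right=[] parent=C
Step 2 (up): focus=C path=root depth=0 children=['V', 'H'] (at root)
Step 3 (down 0): focus=V path=0 depth=1 children=['R'] left=[] right=['H'] parent=C
Step 4 (down 0): focus=R path=0/0 depth=2 children=['T', 'Z', 'Q'] left=[] right=[] parent=V
Step 5 (down 0): focus=T path=0/0/0 depth=3 children=['M'] left=[] right=['Z', 'Q'] parent=R
Step 6 (up): focus=R path=0/0 depth=2 children=['T', 'Z', 'Q'] left=[] right=[] parent=V
Step 7 (up): focus=V path=0 depth=1 children=['R'] left=[] right=['H'] parent=C
Step 8 (up): focus=C path=root depth=0 children=['V', 'H'] (at root)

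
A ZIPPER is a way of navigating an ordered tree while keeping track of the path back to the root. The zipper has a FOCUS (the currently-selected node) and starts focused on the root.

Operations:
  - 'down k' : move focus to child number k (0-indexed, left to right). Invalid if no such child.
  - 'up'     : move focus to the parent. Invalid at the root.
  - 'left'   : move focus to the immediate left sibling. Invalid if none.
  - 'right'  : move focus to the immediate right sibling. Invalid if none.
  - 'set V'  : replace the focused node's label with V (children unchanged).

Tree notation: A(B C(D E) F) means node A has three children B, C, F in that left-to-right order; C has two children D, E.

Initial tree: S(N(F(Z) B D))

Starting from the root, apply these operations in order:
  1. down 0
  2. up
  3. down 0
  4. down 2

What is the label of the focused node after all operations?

Answer: D

Derivation:
Step 1 (down 0): focus=N path=0 depth=1 children=['F', 'B', 'D'] left=[] right=[] parent=S
Step 2 (up): focus=S path=root depth=0 children=['N'] (at root)
Step 3 (down 0): focus=N path=0 depth=1 children=['F', 'B', 'D'] left=[] right=[] parent=S
Step 4 (down 2): focus=D path=0/2 depth=2 children=[] left=['F', 'B'] right=[] parent=N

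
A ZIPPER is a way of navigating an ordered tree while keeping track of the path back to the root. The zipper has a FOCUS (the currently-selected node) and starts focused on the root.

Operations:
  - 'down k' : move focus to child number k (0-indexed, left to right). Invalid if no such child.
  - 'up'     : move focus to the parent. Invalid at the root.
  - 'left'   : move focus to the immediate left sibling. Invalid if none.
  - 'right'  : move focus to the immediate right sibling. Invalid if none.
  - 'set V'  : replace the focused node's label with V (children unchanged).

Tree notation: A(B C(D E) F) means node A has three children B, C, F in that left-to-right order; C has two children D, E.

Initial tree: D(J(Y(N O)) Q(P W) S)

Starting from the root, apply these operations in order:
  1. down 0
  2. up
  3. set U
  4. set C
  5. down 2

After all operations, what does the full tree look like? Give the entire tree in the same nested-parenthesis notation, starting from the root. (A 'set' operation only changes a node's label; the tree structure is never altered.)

Step 1 (down 0): focus=J path=0 depth=1 children=['Y'] left=[] right=['Q', 'S'] parent=D
Step 2 (up): focus=D path=root depth=0 children=['J', 'Q', 'S'] (at root)
Step 3 (set U): focus=U path=root depth=0 children=['J', 'Q', 'S'] (at root)
Step 4 (set C): focus=C path=root depth=0 children=['J', 'Q', 'S'] (at root)
Step 5 (down 2): focus=S path=2 depth=1 children=[] left=['J', 'Q'] right=[] parent=C

Answer: C(J(Y(N O)) Q(P W) S)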